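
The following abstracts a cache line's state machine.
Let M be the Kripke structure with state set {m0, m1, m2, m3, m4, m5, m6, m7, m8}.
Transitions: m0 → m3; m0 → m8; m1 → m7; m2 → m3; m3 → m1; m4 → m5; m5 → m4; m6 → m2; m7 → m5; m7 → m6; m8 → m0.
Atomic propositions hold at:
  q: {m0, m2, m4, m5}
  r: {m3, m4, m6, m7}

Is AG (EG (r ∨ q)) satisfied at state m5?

Yes

Sat(r ∨ q) = {m0, m2, m3, m4, m5, m6, m7}
EG (r ∨ q): greatest fixpoint, start Z0 = {m0, m2, m3, m4, m5, m6, m7}, keep only states in Sat with some successor in Z. Z1 = {m0, m2, m4, m5, m6, m7}; Z2 = {m4, m5, m6, m7}; Z3 = {m4, m5, m7}; fixed.
Sat(EG (r ∨ q)) = {m4, m5, m7}
AG (EG (r ∨ q)): greatest fixpoint, start Z0 = {m4, m5, m7}, keep only states in Sat with every successor in Z. Z1 = {m4, m5}; fixed.
Sat(AG (EG (r ∨ q))) = {m4, m5}
m5 ∈ Sat(AG (EG (r ∨ q))) = {m4, m5}, so the formula holds at m5.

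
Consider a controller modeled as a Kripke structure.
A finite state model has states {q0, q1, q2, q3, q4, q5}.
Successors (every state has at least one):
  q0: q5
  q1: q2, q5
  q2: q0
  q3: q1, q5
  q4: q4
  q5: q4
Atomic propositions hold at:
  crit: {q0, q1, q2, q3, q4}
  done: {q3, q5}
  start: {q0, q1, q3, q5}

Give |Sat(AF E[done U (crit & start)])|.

Sat(crit & start) = {q0, q1, q3}
E[done U (crit & start)]: least fixpoint, start Z0 = Sat((crit & start)) = {q0, q1, q3}, add states in Sat(done) with some successor in Z. Already a fixed point.
Sat(E[done U (crit & start)]) = {q0, q1, q3}
AF E[done U (crit & start)]: least fixpoint, start Z0 = {q0, q1, q3}, add states with every successor in Z. Z1 = {q0, q1, q2, q3}; fixed.
Sat(AF E[done U (crit & start)]) = {q0, q1, q2, q3}
|Sat(AF E[done U (crit & start)])| = |{q0, q1, q2, q3}| = 4.

4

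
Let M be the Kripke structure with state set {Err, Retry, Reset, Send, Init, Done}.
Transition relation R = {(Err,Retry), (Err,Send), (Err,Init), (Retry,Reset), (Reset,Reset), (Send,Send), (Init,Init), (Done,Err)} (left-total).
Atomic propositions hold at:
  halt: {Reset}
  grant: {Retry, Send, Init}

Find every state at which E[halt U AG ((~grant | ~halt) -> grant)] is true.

Sat(~grant) = {Err, Reset, Done}
Sat(~halt) = {Err, Retry, Send, Init, Done}
Sat(~grant | ~halt) = {Err, Retry, Reset, Send, Init, Done}
Sat((~grant | ~halt) -> grant) = {Retry, Send, Init}
AG ((~grant | ~halt) -> grant): greatest fixpoint, start Z0 = {Retry, Send, Init}, keep only states in Sat with every successor in Z. Z1 = {Send, Init}; fixed.
Sat(AG ((~grant | ~halt) -> grant)) = {Send, Init}
E[halt U AG ((~grant | ~halt) -> grant)]: least fixpoint, start Z0 = Sat(AG ((~grant | ~halt) -> grant)) = {Send, Init}, add states in Sat(halt) with some successor in Z. Already a fixed point.
Sat(E[halt U AG ((~grant | ~halt) -> grant)]) = {Send, Init}

{Send, Init}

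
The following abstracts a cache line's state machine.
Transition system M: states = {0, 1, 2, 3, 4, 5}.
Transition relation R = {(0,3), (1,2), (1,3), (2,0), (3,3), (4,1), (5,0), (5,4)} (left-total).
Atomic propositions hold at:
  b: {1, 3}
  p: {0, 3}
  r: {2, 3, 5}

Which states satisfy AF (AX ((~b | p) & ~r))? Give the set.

Sat(~b) = {0, 2, 4, 5}
Sat(~b | p) = {0, 2, 3, 4, 5}
Sat(~r) = {0, 1, 4}
Sat((~b | p) & ~r) = {0, 4}
Sat(AX ((~b | p) & ~r)) = {s : every successor in {0, 4}} = {2, 5}
AF (AX ((~b | p) & ~r)): least fixpoint, start Z0 = {2, 5}, add states with every successor in Z. Already a fixed point.
Sat(AF (AX ((~b | p) & ~r))) = {2, 5}

{2, 5}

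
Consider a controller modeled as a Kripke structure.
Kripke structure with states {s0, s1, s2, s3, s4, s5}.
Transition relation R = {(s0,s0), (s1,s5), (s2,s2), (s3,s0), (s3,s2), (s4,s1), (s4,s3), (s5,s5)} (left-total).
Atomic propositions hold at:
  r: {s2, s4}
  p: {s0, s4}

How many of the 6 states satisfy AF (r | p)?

Sat(r | p) = {s0, s2, s4}
AF (r | p): least fixpoint, start Z0 = {s0, s2, s4}, add states with every successor in Z. Z1 = {s0, s2, s3, s4}; fixed.
Sat(AF (r | p)) = {s0, s2, s3, s4}
|Sat(AF (r | p))| = |{s0, s2, s3, s4}| = 4.

4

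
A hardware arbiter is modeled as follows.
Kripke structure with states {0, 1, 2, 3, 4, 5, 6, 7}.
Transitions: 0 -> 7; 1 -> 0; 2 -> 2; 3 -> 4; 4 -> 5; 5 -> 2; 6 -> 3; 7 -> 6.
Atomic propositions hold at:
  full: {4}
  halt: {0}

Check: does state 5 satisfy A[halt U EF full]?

No

EF full: least fixpoint, start Z0 = {4}, add states with some successor in Z. Z1 = {3, 4}; Z2 = {3, 4, 6}; Z3 = {3, 4, 6, 7}; Z4 = {0, 3, 4, 6, 7}; Z5 = {0, 1, 3, 4, 6, 7}; fixed.
Sat(EF full) = {0, 1, 3, 4, 6, 7}
A[halt U EF full]: least fixpoint, start Z0 = Sat(EF full) = {0, 1, 3, 4, 6, 7}, add states in Sat(halt) with every successor in Z. Already a fixed point.
Sat(A[halt U EF full]) = {0, 1, 3, 4, 6, 7}
5 ∉ Sat(A[halt U EF full]) = {0, 1, 3, 4, 6, 7}, so the formula does not hold at 5.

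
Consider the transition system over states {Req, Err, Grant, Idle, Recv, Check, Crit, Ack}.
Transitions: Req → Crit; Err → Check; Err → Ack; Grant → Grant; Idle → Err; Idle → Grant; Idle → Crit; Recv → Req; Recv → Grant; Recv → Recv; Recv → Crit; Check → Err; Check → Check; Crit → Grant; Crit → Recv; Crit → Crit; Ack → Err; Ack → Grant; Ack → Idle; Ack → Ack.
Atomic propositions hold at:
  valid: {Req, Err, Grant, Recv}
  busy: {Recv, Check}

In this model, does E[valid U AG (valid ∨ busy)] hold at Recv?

Sat(valid ∨ busy) = {Req, Err, Grant, Recv, Check}
AG (valid ∨ busy): greatest fixpoint, start Z0 = {Req, Err, Grant, Recv, Check}, keep only states in Sat with every successor in Z. Z1 = {Grant, Check}; Z2 = {Grant}; fixed.
Sat(AG (valid ∨ busy)) = {Grant}
E[valid U AG (valid ∨ busy)]: least fixpoint, start Z0 = Sat(AG (valid ∨ busy)) = {Grant}, add states in Sat(valid) with some successor in Z. Z1 = {Grant, Recv}; fixed.
Sat(E[valid U AG (valid ∨ busy)]) = {Grant, Recv}
Recv ∈ Sat(E[valid U AG (valid ∨ busy)]) = {Grant, Recv}, so the formula holds at Recv.

Yes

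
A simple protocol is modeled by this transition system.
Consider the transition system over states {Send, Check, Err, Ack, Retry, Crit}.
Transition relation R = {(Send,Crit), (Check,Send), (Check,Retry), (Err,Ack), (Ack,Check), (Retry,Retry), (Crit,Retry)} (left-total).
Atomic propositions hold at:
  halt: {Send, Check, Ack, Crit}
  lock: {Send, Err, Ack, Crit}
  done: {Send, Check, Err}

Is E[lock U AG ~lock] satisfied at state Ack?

Sat(~lock) = {Check, Retry}
AG ~lock: greatest fixpoint, start Z0 = {Check, Retry}, keep only states in Sat with every successor in Z. Z1 = {Retry}; fixed.
Sat(AG ~lock) = {Retry}
E[lock U AG ~lock]: least fixpoint, start Z0 = Sat(AG ~lock) = {Retry}, add states in Sat(lock) with some successor in Z. Z1 = {Retry, Crit}; Z2 = {Send, Retry, Crit}; fixed.
Sat(E[lock U AG ~lock]) = {Send, Retry, Crit}
Ack ∉ Sat(E[lock U AG ~lock]) = {Send, Retry, Crit}, so the formula does not hold at Ack.

No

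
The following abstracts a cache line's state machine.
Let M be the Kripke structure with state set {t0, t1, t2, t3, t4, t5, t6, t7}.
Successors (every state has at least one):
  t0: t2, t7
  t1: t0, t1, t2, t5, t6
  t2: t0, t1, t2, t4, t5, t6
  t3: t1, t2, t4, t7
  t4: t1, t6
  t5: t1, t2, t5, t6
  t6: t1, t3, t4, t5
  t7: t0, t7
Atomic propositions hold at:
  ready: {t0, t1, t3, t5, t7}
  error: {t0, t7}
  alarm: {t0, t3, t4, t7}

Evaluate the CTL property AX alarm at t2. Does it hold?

No

Sat(AX alarm) = {s : every successor in {t0, t3, t4, t7}} = {t7}
t2 ∉ Sat(AX alarm) = {t7}, so the formula does not hold at t2.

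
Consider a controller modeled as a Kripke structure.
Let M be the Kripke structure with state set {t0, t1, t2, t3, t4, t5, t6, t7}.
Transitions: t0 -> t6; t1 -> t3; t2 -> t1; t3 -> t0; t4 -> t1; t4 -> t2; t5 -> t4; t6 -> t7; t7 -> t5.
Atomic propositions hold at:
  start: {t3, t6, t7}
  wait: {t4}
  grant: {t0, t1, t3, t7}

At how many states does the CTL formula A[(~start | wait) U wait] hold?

2

Sat(~start) = {t0, t1, t2, t4, t5}
Sat(~start | wait) = {t0, t1, t2, t4, t5}
A[(~start | wait) U wait]: least fixpoint, start Z0 = Sat(wait) = {t4}, add states in Sat(~start | wait) with every successor in Z. Z1 = {t4, t5}; fixed.
Sat(A[(~start | wait) U wait]) = {t4, t5}
|Sat(A[(~start | wait) U wait])| = |{t4, t5}| = 2.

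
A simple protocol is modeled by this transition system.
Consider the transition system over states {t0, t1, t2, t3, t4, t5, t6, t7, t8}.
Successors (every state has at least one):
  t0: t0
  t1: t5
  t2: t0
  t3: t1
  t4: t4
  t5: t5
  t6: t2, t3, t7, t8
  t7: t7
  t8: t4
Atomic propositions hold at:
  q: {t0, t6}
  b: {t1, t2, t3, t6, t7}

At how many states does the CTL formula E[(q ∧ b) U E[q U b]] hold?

5

Sat(q ∧ b) = {t6}
E[q U b]: least fixpoint, start Z0 = Sat(b) = {t1, t2, t3, t6, t7}, add states in Sat(q) with some successor in Z. Already a fixed point.
Sat(E[q U b]) = {t1, t2, t3, t6, t7}
E[(q ∧ b) U E[q U b]]: least fixpoint, start Z0 = Sat(E[q U b]) = {t1, t2, t3, t6, t7}, add states in Sat(q ∧ b) with some successor in Z. Already a fixed point.
Sat(E[(q ∧ b) U E[q U b]]) = {t1, t2, t3, t6, t7}
|Sat(E[(q ∧ b) U E[q U b]])| = |{t1, t2, t3, t6, t7}| = 5.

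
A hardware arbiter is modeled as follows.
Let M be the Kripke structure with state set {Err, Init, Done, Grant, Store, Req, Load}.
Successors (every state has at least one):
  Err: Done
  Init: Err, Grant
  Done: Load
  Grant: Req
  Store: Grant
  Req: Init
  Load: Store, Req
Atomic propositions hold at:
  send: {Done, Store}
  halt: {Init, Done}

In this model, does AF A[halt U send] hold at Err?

A[halt U send]: least fixpoint, start Z0 = Sat(send) = {Done, Store}, add states in Sat(halt) with every successor in Z. Already a fixed point.
Sat(A[halt U send]) = {Done, Store}
AF A[halt U send]: least fixpoint, start Z0 = {Done, Store}, add states with every successor in Z. Z1 = {Err, Done, Store}; fixed.
Sat(AF A[halt U send]) = {Err, Done, Store}
Err ∈ Sat(AF A[halt U send]) = {Err, Done, Store}, so the formula holds at Err.

Yes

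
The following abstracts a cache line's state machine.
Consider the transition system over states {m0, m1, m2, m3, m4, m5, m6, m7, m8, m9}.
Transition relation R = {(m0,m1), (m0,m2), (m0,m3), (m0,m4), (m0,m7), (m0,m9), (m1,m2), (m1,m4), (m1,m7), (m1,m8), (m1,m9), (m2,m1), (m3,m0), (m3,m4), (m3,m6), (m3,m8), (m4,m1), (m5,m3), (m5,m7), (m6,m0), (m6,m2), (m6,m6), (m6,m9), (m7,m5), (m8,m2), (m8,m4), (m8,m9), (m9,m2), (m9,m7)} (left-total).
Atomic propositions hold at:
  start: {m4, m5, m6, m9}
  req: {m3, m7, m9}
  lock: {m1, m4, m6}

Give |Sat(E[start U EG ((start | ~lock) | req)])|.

7

Sat(~lock) = {m0, m2, m3, m5, m7, m8, m9}
Sat(start | ~lock) = {m0, m2, m3, m4, m5, m6, m7, m8, m9}
Sat((start | ~lock) | req) = {m0, m2, m3, m4, m5, m6, m7, m8, m9}
EG ((start | ~lock) | req): greatest fixpoint, start Z0 = {m0, m2, m3, m4, m5, m6, m7, m8, m9}, keep only states in Sat with some successor in Z. Z1 = {m0, m3, m5, m6, m7, m8, m9}; fixed.
Sat(EG ((start | ~lock) | req)) = {m0, m3, m5, m6, m7, m8, m9}
E[start U EG ((start | ~lock) | req)]: least fixpoint, start Z0 = Sat(EG ((start | ~lock) | req)) = {m0, m3, m5, m6, m7, m8, m9}, add states in Sat(start) with some successor in Z. Already a fixed point.
Sat(E[start U EG ((start | ~lock) | req)]) = {m0, m3, m5, m6, m7, m8, m9}
|Sat(E[start U EG ((start | ~lock) | req)])| = |{m0, m3, m5, m6, m7, m8, m9}| = 7.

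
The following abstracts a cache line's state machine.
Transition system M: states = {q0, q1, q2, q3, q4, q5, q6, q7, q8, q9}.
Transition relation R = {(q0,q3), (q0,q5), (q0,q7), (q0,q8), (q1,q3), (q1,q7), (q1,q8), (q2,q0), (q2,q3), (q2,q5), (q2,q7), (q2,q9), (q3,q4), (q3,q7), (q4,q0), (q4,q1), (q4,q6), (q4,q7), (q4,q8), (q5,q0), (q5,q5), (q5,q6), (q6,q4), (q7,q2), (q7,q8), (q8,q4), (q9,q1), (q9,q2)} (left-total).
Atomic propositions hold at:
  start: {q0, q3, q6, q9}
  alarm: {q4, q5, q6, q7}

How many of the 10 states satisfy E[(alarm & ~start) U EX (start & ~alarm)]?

Sat(~start) = {q1, q2, q4, q5, q7, q8}
Sat(alarm & ~start) = {q4, q5, q7}
Sat(~alarm) = {q0, q1, q2, q3, q8, q9}
Sat(start & ~alarm) = {q0, q3, q9}
Sat(EX (start & ~alarm)) = {s : some successor in {q0, q3, q9}} = {q0, q1, q2, q4, q5}
E[(alarm & ~start) U EX (start & ~alarm)]: least fixpoint, start Z0 = Sat(EX (start & ~alarm)) = {q0, q1, q2, q4, q5}, add states in Sat(alarm & ~start) with some successor in Z. Z1 = {q0, q1, q2, q4, q5, q7}; fixed.
Sat(E[(alarm & ~start) U EX (start & ~alarm)]) = {q0, q1, q2, q4, q5, q7}
|Sat(E[(alarm & ~start) U EX (start & ~alarm)])| = |{q0, q1, q2, q4, q5, q7}| = 6.

6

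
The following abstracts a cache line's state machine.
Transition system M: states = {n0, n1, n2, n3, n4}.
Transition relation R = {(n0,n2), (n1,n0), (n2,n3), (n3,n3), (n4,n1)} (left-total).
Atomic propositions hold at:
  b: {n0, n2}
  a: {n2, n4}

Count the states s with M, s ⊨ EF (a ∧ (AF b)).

4

AF b: least fixpoint, start Z0 = {n0, n2}, add states with every successor in Z. Z1 = {n0, n1, n2}; Z2 = {n0, n1, n2, n4}; fixed.
Sat(AF b) = {n0, n1, n2, n4}
Sat(a ∧ (AF b)) = {n2, n4}
EF (a ∧ (AF b)): least fixpoint, start Z0 = {n2, n4}, add states with some successor in Z. Z1 = {n0, n2, n4}; Z2 = {n0, n1, n2, n4}; fixed.
Sat(EF (a ∧ (AF b))) = {n0, n1, n2, n4}
|Sat(EF (a ∧ (AF b)))| = |{n0, n1, n2, n4}| = 4.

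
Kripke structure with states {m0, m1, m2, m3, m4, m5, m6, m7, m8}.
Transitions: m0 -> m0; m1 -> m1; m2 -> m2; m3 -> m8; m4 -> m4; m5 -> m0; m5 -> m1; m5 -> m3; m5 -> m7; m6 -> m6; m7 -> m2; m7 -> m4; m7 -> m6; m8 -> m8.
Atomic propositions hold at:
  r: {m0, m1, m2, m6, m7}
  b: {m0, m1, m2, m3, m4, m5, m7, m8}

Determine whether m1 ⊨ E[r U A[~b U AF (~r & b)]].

Sat(~b) = {m6}
Sat(~r) = {m3, m4, m5, m8}
Sat(~r & b) = {m3, m4, m5, m8}
AF (~r & b): least fixpoint, start Z0 = {m3, m4, m5, m8}, add states with every successor in Z. Already a fixed point.
Sat(AF (~r & b)) = {m3, m4, m5, m8}
A[~b U AF (~r & b)]: least fixpoint, start Z0 = Sat(AF (~r & b)) = {m3, m4, m5, m8}, add states in Sat(~b) with every successor in Z. Already a fixed point.
Sat(A[~b U AF (~r & b)]) = {m3, m4, m5, m8}
E[r U A[~b U AF (~r & b)]]: least fixpoint, start Z0 = Sat(A[~b U AF (~r & b)]) = {m3, m4, m5, m8}, add states in Sat(r) with some successor in Z. Z1 = {m3, m4, m5, m7, m8}; fixed.
Sat(E[r U A[~b U AF (~r & b)]]) = {m3, m4, m5, m7, m8}
m1 ∉ Sat(E[r U A[~b U AF (~r & b)]]) = {m3, m4, m5, m7, m8}, so the formula does not hold at m1.

No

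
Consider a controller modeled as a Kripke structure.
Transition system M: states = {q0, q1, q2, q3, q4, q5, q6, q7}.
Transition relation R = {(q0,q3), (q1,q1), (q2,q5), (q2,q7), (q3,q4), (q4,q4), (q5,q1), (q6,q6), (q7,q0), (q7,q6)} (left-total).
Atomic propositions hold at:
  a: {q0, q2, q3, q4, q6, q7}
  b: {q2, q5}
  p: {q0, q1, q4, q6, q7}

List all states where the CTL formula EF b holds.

{q2, q5}

EF b: least fixpoint, start Z0 = {q2, q5}, add states with some successor in Z. Already a fixed point.
Sat(EF b) = {q2, q5}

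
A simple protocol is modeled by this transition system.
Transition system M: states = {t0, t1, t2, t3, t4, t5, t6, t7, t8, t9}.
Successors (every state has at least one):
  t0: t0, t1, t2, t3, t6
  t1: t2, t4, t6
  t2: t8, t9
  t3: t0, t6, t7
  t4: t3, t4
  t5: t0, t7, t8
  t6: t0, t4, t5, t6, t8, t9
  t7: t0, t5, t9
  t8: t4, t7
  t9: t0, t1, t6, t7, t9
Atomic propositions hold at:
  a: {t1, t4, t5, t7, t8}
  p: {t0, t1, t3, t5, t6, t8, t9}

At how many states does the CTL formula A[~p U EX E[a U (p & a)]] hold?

8

Sat(~p) = {t2, t4, t7}
Sat(p & a) = {t1, t5, t8}
E[a U (p & a)]: least fixpoint, start Z0 = Sat((p & a)) = {t1, t5, t8}, add states in Sat(a) with some successor in Z. Z1 = {t1, t5, t7, t8}; fixed.
Sat(E[a U (p & a)]) = {t1, t5, t7, t8}
Sat(EX E[a U (p & a)]) = {s : some successor in {t1, t5, t7, t8}} = {t0, t2, t3, t5, t6, t7, t8, t9}
A[~p U EX E[a U (p & a)]]: least fixpoint, start Z0 = Sat(EX E[a U (p & a)]) = {t0, t2, t3, t5, t6, t7, t8, t9}, add states in Sat(~p) with every successor in Z. Already a fixed point.
Sat(A[~p U EX E[a U (p & a)]]) = {t0, t2, t3, t5, t6, t7, t8, t9}
|Sat(A[~p U EX E[a U (p & a)]])| = |{t0, t2, t3, t5, t6, t7, t8, t9}| = 8.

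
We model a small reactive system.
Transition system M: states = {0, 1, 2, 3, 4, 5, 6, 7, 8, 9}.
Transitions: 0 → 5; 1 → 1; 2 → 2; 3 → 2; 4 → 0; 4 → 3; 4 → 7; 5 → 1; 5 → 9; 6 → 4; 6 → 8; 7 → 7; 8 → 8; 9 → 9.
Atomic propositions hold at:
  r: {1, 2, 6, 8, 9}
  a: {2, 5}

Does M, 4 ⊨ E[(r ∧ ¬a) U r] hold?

No

Sat(¬a) = {0, 1, 3, 4, 6, 7, 8, 9}
Sat(r ∧ ¬a) = {1, 6, 8, 9}
E[(r ∧ ¬a) U r]: least fixpoint, start Z0 = Sat(r) = {1, 2, 6, 8, 9}, add states in Sat(r ∧ ¬a) with some successor in Z. Already a fixed point.
Sat(E[(r ∧ ¬a) U r]) = {1, 2, 6, 8, 9}
4 ∉ Sat(E[(r ∧ ¬a) U r]) = {1, 2, 6, 8, 9}, so the formula does not hold at 4.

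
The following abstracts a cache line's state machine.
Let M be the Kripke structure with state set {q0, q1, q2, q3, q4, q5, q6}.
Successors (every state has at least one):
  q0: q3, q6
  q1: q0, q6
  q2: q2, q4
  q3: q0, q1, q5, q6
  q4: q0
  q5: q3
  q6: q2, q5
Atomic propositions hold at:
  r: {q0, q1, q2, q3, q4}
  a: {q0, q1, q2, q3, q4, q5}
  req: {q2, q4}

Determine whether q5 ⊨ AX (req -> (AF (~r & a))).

Yes

Sat(~r) = {q5, q6}
Sat(~r & a) = {q5}
AF (~r & a): least fixpoint, start Z0 = {q5}, add states with every successor in Z. Already a fixed point.
Sat(AF (~r & a)) = {q5}
Sat(req -> (AF (~r & a))) = {q0, q1, q3, q5, q6}
Sat(AX (req -> (AF (~r & a)))) = {s : every successor in {q0, q1, q3, q5, q6}} = {q0, q1, q3, q4, q5}
q5 ∈ Sat(AX (req -> (AF (~r & a)))) = {q0, q1, q3, q4, q5}, so the formula holds at q5.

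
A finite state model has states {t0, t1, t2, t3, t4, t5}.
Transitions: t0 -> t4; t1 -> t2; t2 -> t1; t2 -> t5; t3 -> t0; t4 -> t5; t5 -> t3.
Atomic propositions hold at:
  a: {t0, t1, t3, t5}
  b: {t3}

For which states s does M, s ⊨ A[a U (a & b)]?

{t3, t5}

Sat(a & b) = {t3}
A[a U (a & b)]: least fixpoint, start Z0 = Sat((a & b)) = {t3}, add states in Sat(a) with every successor in Z. Z1 = {t3, t5}; fixed.
Sat(A[a U (a & b)]) = {t3, t5}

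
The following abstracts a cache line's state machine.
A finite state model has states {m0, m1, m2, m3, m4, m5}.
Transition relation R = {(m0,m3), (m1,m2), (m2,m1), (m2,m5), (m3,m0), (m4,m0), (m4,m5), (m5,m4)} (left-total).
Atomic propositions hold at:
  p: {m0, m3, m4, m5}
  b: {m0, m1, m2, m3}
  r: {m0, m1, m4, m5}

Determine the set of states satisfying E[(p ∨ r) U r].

Sat(p ∨ r) = {m0, m1, m3, m4, m5}
E[(p ∨ r) U r]: least fixpoint, start Z0 = Sat(r) = {m0, m1, m4, m5}, add states in Sat(p ∨ r) with some successor in Z. Z1 = {m0, m1, m3, m4, m5}; fixed.
Sat(E[(p ∨ r) U r]) = {m0, m1, m3, m4, m5}

{m0, m1, m3, m4, m5}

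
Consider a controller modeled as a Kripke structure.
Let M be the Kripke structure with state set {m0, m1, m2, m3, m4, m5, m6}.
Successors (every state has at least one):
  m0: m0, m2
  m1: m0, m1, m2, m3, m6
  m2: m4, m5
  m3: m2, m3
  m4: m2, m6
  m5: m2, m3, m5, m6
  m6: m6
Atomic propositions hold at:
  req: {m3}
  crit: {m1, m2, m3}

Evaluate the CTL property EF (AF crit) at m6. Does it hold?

No

AF crit: least fixpoint, start Z0 = {m1, m2, m3}, add states with every successor in Z. Already a fixed point.
Sat(AF crit) = {m1, m2, m3}
EF (AF crit): least fixpoint, start Z0 = {m1, m2, m3}, add states with some successor in Z. Z1 = {m0, m1, m2, m3, m4, m5}; fixed.
Sat(EF (AF crit)) = {m0, m1, m2, m3, m4, m5}
m6 ∉ Sat(EF (AF crit)) = {m0, m1, m2, m3, m4, m5}, so the formula does not hold at m6.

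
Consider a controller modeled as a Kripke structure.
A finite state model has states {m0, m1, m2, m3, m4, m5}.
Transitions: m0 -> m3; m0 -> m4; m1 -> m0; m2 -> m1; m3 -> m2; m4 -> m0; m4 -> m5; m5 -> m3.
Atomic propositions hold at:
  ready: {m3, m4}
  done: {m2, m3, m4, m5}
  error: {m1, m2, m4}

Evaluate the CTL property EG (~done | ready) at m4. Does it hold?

Yes

Sat(~done) = {m0, m1}
Sat(~done | ready) = {m0, m1, m3, m4}
EG (~done | ready): greatest fixpoint, start Z0 = {m0, m1, m3, m4}, keep only states in Sat with some successor in Z. Z1 = {m0, m1, m4}; fixed.
Sat(EG (~done | ready)) = {m0, m1, m4}
m4 ∈ Sat(EG (~done | ready)) = {m0, m1, m4}, so the formula holds at m4.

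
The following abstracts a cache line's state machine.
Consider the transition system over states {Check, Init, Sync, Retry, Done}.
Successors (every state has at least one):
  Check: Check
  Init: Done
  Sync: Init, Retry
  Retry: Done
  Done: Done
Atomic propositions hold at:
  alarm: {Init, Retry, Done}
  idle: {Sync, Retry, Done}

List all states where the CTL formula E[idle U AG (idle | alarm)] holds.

{Init, Sync, Retry, Done}

Sat(idle | alarm) = {Init, Sync, Retry, Done}
AG (idle | alarm): greatest fixpoint, start Z0 = {Init, Sync, Retry, Done}, keep only states in Sat with every successor in Z. Already a fixed point.
Sat(AG (idle | alarm)) = {Init, Sync, Retry, Done}
E[idle U AG (idle | alarm)]: least fixpoint, start Z0 = Sat(AG (idle | alarm)) = {Init, Sync, Retry, Done}, add states in Sat(idle) with some successor in Z. Already a fixed point.
Sat(E[idle U AG (idle | alarm)]) = {Init, Sync, Retry, Done}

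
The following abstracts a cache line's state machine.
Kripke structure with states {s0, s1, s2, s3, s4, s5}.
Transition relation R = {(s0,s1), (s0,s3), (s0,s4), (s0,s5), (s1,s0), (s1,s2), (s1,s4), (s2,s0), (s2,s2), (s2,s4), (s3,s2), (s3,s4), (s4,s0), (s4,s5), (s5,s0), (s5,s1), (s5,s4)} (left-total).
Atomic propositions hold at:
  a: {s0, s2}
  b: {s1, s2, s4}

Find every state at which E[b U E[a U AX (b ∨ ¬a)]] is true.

{s0, s1, s2, s3, s4}

Sat(¬a) = {s1, s3, s4, s5}
Sat(b ∨ ¬a) = {s1, s2, s3, s4, s5}
Sat(AX (b ∨ ¬a)) = {s : every successor in {s1, s2, s3, s4, s5}} = {s0, s3}
E[a U AX (b ∨ ¬a)]: least fixpoint, start Z0 = Sat(AX (b ∨ ¬a)) = {s0, s3}, add states in Sat(a) with some successor in Z. Z1 = {s0, s2, s3}; fixed.
Sat(E[a U AX (b ∨ ¬a)]) = {s0, s2, s3}
E[b U E[a U AX (b ∨ ¬a)]]: least fixpoint, start Z0 = Sat(E[a U AX (b ∨ ¬a)]) = {s0, s2, s3}, add states in Sat(b) with some successor in Z. Z1 = {s0, s1, s2, s3, s4}; fixed.
Sat(E[b U E[a U AX (b ∨ ¬a)]]) = {s0, s1, s2, s3, s4}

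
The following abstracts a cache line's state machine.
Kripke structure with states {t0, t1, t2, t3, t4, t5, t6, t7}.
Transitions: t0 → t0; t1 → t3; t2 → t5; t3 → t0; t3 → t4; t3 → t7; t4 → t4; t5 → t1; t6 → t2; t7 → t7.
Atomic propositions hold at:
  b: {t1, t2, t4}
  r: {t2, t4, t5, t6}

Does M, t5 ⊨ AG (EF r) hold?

No

EF r: least fixpoint, start Z0 = {t2, t4, t5, t6}, add states with some successor in Z. Z1 = {t2, t3, t4, t5, t6}; Z2 = {t1, t2, t3, t4, t5, t6}; fixed.
Sat(EF r) = {t1, t2, t3, t4, t5, t6}
AG (EF r): greatest fixpoint, start Z0 = {t1, t2, t3, t4, t5, t6}, keep only states in Sat with every successor in Z. Z1 = {t1, t2, t4, t5, t6}; Z2 = {t2, t4, t5, t6}; Z3 = {t2, t4, t6}; Z4 = {t4, t6}; Z5 = {t4}; fixed.
Sat(AG (EF r)) = {t4}
t5 ∉ Sat(AG (EF r)) = {t4}, so the formula does not hold at t5.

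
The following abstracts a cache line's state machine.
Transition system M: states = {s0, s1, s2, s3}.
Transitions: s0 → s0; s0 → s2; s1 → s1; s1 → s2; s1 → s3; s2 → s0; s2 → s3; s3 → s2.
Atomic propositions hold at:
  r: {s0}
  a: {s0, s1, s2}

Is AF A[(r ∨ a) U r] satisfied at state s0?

Yes

Sat(r ∨ a) = {s0, s1, s2}
A[(r ∨ a) U r]: least fixpoint, start Z0 = Sat(r) = {s0}, add states in Sat(r ∨ a) with every successor in Z. Already a fixed point.
Sat(A[(r ∨ a) U r]) = {s0}
AF A[(r ∨ a) U r]: least fixpoint, start Z0 = {s0}, add states with every successor in Z. Already a fixed point.
Sat(AF A[(r ∨ a) U r]) = {s0}
s0 ∈ Sat(AF A[(r ∨ a) U r]) = {s0}, so the formula holds at s0.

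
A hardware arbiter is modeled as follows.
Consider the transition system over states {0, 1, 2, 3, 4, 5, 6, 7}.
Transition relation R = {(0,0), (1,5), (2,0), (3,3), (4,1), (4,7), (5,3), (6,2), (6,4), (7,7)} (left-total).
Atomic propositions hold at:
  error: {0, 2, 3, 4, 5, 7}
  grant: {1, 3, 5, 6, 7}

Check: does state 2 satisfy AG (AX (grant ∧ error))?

No

Sat(grant ∧ error) = {3, 5, 7}
Sat(AX (grant ∧ error)) = {s : every successor in {3, 5, 7}} = {1, 3, 5, 7}
AG (AX (grant ∧ error)): greatest fixpoint, start Z0 = {1, 3, 5, 7}, keep only states in Sat with every successor in Z. Already a fixed point.
Sat(AG (AX (grant ∧ error))) = {1, 3, 5, 7}
2 ∉ Sat(AG (AX (grant ∧ error))) = {1, 3, 5, 7}, so the formula does not hold at 2.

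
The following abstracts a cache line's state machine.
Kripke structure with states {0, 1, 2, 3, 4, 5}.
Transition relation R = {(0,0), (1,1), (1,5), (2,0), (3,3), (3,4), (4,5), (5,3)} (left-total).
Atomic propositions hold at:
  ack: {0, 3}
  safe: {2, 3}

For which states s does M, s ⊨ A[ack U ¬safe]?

Sat(¬safe) = {0, 1, 4, 5}
A[ack U ¬safe]: least fixpoint, start Z0 = Sat(¬safe) = {0, 1, 4, 5}, add states in Sat(ack) with every successor in Z. Already a fixed point.
Sat(A[ack U ¬safe]) = {0, 1, 4, 5}

{0, 1, 4, 5}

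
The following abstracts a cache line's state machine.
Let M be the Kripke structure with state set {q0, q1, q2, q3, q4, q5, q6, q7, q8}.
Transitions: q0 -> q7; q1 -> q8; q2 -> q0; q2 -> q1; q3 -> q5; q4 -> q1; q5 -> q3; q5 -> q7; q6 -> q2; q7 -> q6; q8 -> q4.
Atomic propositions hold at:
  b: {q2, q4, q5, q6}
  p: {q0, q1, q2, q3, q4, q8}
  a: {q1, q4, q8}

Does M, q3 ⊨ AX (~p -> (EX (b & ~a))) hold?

Sat(~p) = {q5, q6, q7}
Sat(~a) = {q0, q2, q3, q5, q6, q7}
Sat(b & ~a) = {q2, q5, q6}
Sat(EX (b & ~a)) = {s : some successor in {q2, q5, q6}} = {q3, q6, q7}
Sat(~p -> (EX (b & ~a))) = {q0, q1, q2, q3, q4, q6, q7, q8}
Sat(AX (~p -> (EX (b & ~a)))) = {s : every successor in {q0, q1, q2, q3, q4, q6, q7, q8}} = {q0, q1, q2, q4, q5, q6, q7, q8}
q3 ∉ Sat(AX (~p -> (EX (b & ~a)))) = {q0, q1, q2, q4, q5, q6, q7, q8}, so the formula does not hold at q3.

No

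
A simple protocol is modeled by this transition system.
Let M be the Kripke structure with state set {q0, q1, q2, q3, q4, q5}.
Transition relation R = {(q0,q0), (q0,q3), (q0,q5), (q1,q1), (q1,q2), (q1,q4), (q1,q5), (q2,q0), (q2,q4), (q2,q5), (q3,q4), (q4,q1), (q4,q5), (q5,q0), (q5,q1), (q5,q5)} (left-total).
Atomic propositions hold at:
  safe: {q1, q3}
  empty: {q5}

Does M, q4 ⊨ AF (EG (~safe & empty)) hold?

Sat(~safe) = {q0, q2, q4, q5}
Sat(~safe & empty) = {q5}
EG (~safe & empty): greatest fixpoint, start Z0 = {q5}, keep only states in Sat with some successor in Z. Already a fixed point.
Sat(EG (~safe & empty)) = {q5}
AF (EG (~safe & empty)): least fixpoint, start Z0 = {q5}, add states with every successor in Z. Already a fixed point.
Sat(AF (EG (~safe & empty))) = {q5}
q4 ∉ Sat(AF (EG (~safe & empty))) = {q5}, so the formula does not hold at q4.

No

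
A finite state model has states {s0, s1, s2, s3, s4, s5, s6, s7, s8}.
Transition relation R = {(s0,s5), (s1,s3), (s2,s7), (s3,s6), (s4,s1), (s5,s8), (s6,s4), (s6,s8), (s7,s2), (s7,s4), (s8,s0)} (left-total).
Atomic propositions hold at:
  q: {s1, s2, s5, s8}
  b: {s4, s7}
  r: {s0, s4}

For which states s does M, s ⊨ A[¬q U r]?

Sat(¬q) = {s0, s3, s4, s6, s7}
A[¬q U r]: least fixpoint, start Z0 = Sat(r) = {s0, s4}, add states in Sat(¬q) with every successor in Z. Already a fixed point.
Sat(A[¬q U r]) = {s0, s4}

{s0, s4}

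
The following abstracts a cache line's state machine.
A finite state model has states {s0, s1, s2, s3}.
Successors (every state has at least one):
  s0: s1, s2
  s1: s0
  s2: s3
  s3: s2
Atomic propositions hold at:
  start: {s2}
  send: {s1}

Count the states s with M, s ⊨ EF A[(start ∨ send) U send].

Sat(start ∨ send) = {s1, s2}
A[(start ∨ send) U send]: least fixpoint, start Z0 = Sat(send) = {s1}, add states in Sat(start ∨ send) with every successor in Z. Already a fixed point.
Sat(A[(start ∨ send) U send]) = {s1}
EF A[(start ∨ send) U send]: least fixpoint, start Z0 = {s1}, add states with some successor in Z. Z1 = {s0, s1}; fixed.
Sat(EF A[(start ∨ send) U send]) = {s0, s1}
|Sat(EF A[(start ∨ send) U send])| = |{s0, s1}| = 2.

2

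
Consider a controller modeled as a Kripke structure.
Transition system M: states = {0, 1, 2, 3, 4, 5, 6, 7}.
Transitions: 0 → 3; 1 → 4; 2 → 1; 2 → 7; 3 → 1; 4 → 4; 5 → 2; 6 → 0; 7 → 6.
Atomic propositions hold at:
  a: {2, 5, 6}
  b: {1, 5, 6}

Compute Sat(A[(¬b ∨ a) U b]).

{0, 1, 2, 3, 5, 6, 7}

Sat(¬b) = {0, 2, 3, 4, 7}
Sat(¬b ∨ a) = {0, 2, 3, 4, 5, 6, 7}
A[(¬b ∨ a) U b]: least fixpoint, start Z0 = Sat(b) = {1, 5, 6}, add states in Sat(¬b ∨ a) with every successor in Z. Z1 = {1, 3, 5, 6, 7}; Z2 = {0, 1, 2, 3, 5, 6, 7}; fixed.
Sat(A[(¬b ∨ a) U b]) = {0, 1, 2, 3, 5, 6, 7}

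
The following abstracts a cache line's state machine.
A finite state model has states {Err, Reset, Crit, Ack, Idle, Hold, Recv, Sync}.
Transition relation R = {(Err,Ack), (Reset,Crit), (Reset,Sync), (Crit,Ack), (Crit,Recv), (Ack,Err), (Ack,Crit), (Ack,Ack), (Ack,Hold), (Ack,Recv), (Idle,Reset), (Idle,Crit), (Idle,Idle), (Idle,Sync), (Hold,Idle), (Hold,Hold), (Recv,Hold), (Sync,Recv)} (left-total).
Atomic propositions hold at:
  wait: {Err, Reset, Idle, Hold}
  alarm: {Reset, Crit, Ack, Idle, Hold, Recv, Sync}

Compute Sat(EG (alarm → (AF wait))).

AF wait: least fixpoint, start Z0 = {Err, Reset, Idle, Hold}, add states with every successor in Z. Z1 = {Err, Reset, Idle, Hold, Recv}; Z2 = {Err, Reset, Idle, Hold, Recv, Sync}; fixed.
Sat(AF wait) = {Err, Reset, Idle, Hold, Recv, Sync}
Sat(alarm → (AF wait)) = {Err, Reset, Idle, Hold, Recv, Sync}
EG (alarm → (AF wait)): greatest fixpoint, start Z0 = {Err, Reset, Idle, Hold, Recv, Sync}, keep only states in Sat with some successor in Z. Z1 = {Reset, Idle, Hold, Recv, Sync}; fixed.
Sat(EG (alarm → (AF wait))) = {Reset, Idle, Hold, Recv, Sync}

{Reset, Idle, Hold, Recv, Sync}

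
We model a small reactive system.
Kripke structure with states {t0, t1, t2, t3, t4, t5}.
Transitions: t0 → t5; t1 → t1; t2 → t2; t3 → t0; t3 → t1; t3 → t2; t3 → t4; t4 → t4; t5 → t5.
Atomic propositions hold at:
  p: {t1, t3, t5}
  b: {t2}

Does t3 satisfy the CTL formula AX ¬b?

No

Sat(¬b) = {t0, t1, t3, t4, t5}
Sat(AX ¬b) = {s : every successor in {t0, t1, t3, t4, t5}} = {t0, t1, t4, t5}
t3 ∉ Sat(AX ¬b) = {t0, t1, t4, t5}, so the formula does not hold at t3.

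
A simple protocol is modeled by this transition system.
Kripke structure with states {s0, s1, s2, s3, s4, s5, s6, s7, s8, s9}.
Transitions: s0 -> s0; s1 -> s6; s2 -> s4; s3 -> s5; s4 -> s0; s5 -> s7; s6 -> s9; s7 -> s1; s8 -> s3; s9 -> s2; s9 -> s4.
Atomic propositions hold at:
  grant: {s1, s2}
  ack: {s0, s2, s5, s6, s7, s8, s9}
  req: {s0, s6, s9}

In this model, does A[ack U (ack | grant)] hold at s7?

Yes

Sat(ack | grant) = {s0, s1, s2, s5, s6, s7, s8, s9}
A[ack U (ack | grant)]: least fixpoint, start Z0 = Sat((ack | grant)) = {s0, s1, s2, s5, s6, s7, s8, s9}, add states in Sat(ack) with every successor in Z. Already a fixed point.
Sat(A[ack U (ack | grant)]) = {s0, s1, s2, s5, s6, s7, s8, s9}
s7 ∈ Sat(A[ack U (ack | grant)]) = {s0, s1, s2, s5, s6, s7, s8, s9}, so the formula holds at s7.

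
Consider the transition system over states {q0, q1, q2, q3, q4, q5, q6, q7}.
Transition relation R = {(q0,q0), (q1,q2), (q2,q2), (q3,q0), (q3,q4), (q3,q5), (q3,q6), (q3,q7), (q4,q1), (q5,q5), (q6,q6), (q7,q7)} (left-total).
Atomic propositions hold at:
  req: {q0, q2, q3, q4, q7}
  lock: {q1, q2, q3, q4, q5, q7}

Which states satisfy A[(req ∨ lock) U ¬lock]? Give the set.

Sat(req ∨ lock) = {q0, q1, q2, q3, q4, q5, q7}
Sat(¬lock) = {q0, q6}
A[(req ∨ lock) U ¬lock]: least fixpoint, start Z0 = Sat(¬lock) = {q0, q6}, add states in Sat(req ∨ lock) with every successor in Z. Already a fixed point.
Sat(A[(req ∨ lock) U ¬lock]) = {q0, q6}

{q0, q6}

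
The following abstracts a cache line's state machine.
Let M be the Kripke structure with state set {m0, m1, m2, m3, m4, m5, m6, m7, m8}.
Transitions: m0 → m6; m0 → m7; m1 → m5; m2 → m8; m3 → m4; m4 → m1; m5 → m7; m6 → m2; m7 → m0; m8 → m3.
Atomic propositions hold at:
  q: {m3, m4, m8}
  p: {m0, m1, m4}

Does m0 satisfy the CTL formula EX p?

Sat(EX p) = {s : some successor in {m0, m1, m4}} = {m3, m4, m7}
m0 ∉ Sat(EX p) = {m3, m4, m7}, so the formula does not hold at m0.

No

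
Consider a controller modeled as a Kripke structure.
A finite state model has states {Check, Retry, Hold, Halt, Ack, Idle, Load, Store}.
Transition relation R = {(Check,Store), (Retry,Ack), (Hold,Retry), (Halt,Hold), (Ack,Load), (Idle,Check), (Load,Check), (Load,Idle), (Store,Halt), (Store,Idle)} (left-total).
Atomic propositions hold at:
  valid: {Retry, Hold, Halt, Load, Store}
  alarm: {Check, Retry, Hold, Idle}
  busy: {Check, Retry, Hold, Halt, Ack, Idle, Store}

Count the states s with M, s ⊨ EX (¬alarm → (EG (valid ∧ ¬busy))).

5

Sat(¬alarm) = {Halt, Ack, Load, Store}
Sat(¬busy) = {Load}
Sat(valid ∧ ¬busy) = {Load}
EG (valid ∧ ¬busy): greatest fixpoint, start Z0 = {Load}, keep only states in Sat with some successor in Z. Z1 = ∅; fixed.
Sat(EG (valid ∧ ¬busy)) = ∅
Sat(¬alarm → (EG (valid ∧ ¬busy))) = {Check, Retry, Hold, Idle}
Sat(EX (¬alarm → (EG (valid ∧ ¬busy)))) = {s : some successor in {Check, Retry, Hold, Idle}} = {Hold, Halt, Idle, Load, Store}
|Sat(EX (¬alarm → (EG (valid ∧ ¬busy))))| = |{Hold, Halt, Idle, Load, Store}| = 5.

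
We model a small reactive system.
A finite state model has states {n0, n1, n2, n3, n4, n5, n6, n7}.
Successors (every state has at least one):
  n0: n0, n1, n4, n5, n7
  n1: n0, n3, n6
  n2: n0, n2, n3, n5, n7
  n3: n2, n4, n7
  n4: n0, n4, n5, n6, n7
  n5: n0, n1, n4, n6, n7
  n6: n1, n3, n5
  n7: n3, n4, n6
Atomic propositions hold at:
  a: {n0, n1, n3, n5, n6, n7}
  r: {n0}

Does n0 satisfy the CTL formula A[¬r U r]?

Sat(¬r) = {n1, n2, n3, n4, n5, n6, n7}
A[¬r U r]: least fixpoint, start Z0 = Sat(r) = {n0}, add states in Sat(¬r) with every successor in Z. Already a fixed point.
Sat(A[¬r U r]) = {n0}
n0 ∈ Sat(A[¬r U r]) = {n0}, so the formula holds at n0.

Yes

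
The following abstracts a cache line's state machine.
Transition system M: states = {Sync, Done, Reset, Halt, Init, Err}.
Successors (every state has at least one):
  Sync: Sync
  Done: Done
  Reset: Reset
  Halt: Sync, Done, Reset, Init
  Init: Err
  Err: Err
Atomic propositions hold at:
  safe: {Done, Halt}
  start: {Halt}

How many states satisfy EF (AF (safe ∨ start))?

Sat(safe ∨ start) = {Done, Halt}
AF (safe ∨ start): least fixpoint, start Z0 = {Done, Halt}, add states with every successor in Z. Already a fixed point.
Sat(AF (safe ∨ start)) = {Done, Halt}
EF (AF (safe ∨ start)): least fixpoint, start Z0 = {Done, Halt}, add states with some successor in Z. Already a fixed point.
Sat(EF (AF (safe ∨ start))) = {Done, Halt}
|Sat(EF (AF (safe ∨ start)))| = |{Done, Halt}| = 2.

2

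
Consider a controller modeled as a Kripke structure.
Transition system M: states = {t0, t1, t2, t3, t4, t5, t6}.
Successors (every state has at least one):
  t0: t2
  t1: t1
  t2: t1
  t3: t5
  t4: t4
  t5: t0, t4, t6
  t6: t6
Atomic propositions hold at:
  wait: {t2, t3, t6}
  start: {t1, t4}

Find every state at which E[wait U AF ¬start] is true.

Sat(¬start) = {t0, t2, t3, t5, t6}
AF ¬start: least fixpoint, start Z0 = {t0, t2, t3, t5, t6}, add states with every successor in Z. Already a fixed point.
Sat(AF ¬start) = {t0, t2, t3, t5, t6}
E[wait U AF ¬start]: least fixpoint, start Z0 = Sat(AF ¬start) = {t0, t2, t3, t5, t6}, add states in Sat(wait) with some successor in Z. Already a fixed point.
Sat(E[wait U AF ¬start]) = {t0, t2, t3, t5, t6}

{t0, t2, t3, t5, t6}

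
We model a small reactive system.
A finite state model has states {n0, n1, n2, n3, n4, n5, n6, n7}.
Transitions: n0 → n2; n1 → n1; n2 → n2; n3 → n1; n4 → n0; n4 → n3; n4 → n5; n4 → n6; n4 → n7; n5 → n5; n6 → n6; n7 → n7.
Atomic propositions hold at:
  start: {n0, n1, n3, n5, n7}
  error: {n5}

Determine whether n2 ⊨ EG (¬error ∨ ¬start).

Sat(¬error) = {n0, n1, n2, n3, n4, n6, n7}
Sat(¬start) = {n2, n4, n6}
Sat(¬error ∨ ¬start) = {n0, n1, n2, n3, n4, n6, n7}
EG (¬error ∨ ¬start): greatest fixpoint, start Z0 = {n0, n1, n2, n3, n4, n6, n7}, keep only states in Sat with some successor in Z. Already a fixed point.
Sat(EG (¬error ∨ ¬start)) = {n0, n1, n2, n3, n4, n6, n7}
n2 ∈ Sat(EG (¬error ∨ ¬start)) = {n0, n1, n2, n3, n4, n6, n7}, so the formula holds at n2.

Yes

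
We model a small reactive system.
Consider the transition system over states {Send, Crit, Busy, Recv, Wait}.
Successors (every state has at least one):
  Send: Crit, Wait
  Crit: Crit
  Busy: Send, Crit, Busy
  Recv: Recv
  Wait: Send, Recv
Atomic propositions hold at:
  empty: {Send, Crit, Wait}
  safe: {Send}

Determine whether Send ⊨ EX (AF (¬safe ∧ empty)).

Sat(¬safe) = {Crit, Busy, Recv, Wait}
Sat(¬safe ∧ empty) = {Crit, Wait}
AF (¬safe ∧ empty): least fixpoint, start Z0 = {Crit, Wait}, add states with every successor in Z. Z1 = {Send, Crit, Wait}; fixed.
Sat(AF (¬safe ∧ empty)) = {Send, Crit, Wait}
Sat(EX (AF (¬safe ∧ empty))) = {s : some successor in {Send, Crit, Wait}} = {Send, Crit, Busy, Wait}
Send ∈ Sat(EX (AF (¬safe ∧ empty))) = {Send, Crit, Busy, Wait}, so the formula holds at Send.

Yes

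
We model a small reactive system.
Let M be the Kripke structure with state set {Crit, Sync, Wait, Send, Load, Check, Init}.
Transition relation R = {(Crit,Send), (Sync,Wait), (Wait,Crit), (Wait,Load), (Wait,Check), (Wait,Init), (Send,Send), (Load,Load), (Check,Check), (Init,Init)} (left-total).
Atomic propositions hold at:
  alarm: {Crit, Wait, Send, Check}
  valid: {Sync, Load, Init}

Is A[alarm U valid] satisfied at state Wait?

A[alarm U valid]: least fixpoint, start Z0 = Sat(valid) = {Sync, Load, Init}, add states in Sat(alarm) with every successor in Z. Already a fixed point.
Sat(A[alarm U valid]) = {Sync, Load, Init}
Wait ∉ Sat(A[alarm U valid]) = {Sync, Load, Init}, so the formula does not hold at Wait.

No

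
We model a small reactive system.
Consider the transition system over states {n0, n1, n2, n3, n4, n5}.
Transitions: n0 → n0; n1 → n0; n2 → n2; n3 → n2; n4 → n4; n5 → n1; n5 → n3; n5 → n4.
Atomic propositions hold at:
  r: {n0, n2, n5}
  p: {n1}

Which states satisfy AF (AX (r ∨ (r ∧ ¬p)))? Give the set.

{n0, n1, n2, n3}

Sat(¬p) = {n0, n2, n3, n4, n5}
Sat(r ∧ ¬p) = {n0, n2, n5}
Sat(r ∨ (r ∧ ¬p)) = {n0, n2, n5}
Sat(AX (r ∨ (r ∧ ¬p))) = {s : every successor in {n0, n2, n5}} = {n0, n1, n2, n3}
AF (AX (r ∨ (r ∧ ¬p))): least fixpoint, start Z0 = {n0, n1, n2, n3}, add states with every successor in Z. Already a fixed point.
Sat(AF (AX (r ∨ (r ∧ ¬p)))) = {n0, n1, n2, n3}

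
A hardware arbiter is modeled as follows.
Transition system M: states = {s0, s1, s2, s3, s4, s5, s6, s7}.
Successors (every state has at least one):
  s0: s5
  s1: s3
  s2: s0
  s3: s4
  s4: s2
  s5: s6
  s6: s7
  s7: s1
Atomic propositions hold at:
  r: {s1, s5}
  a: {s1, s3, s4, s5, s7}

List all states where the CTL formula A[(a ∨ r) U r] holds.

{s1, s5, s7}

Sat(a ∨ r) = {s1, s3, s4, s5, s7}
A[(a ∨ r) U r]: least fixpoint, start Z0 = Sat(r) = {s1, s5}, add states in Sat(a ∨ r) with every successor in Z. Z1 = {s1, s5, s7}; fixed.
Sat(A[(a ∨ r) U r]) = {s1, s5, s7}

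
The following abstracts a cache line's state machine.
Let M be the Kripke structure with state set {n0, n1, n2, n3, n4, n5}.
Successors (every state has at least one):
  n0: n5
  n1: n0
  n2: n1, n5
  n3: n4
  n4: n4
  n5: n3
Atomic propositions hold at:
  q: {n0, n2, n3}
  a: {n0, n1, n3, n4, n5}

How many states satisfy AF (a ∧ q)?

5

Sat(a ∧ q) = {n0, n3}
AF (a ∧ q): least fixpoint, start Z0 = {n0, n3}, add states with every successor in Z. Z1 = {n0, n1, n3, n5}; Z2 = {n0, n1, n2, n3, n5}; fixed.
Sat(AF (a ∧ q)) = {n0, n1, n2, n3, n5}
|Sat(AF (a ∧ q))| = |{n0, n1, n2, n3, n5}| = 5.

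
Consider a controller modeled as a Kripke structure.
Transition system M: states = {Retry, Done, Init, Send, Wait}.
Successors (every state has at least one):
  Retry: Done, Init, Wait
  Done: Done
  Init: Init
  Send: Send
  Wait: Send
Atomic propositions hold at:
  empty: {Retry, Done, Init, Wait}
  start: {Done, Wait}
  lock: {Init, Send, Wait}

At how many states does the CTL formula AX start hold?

1

Sat(AX start) = {s : every successor in {Done, Wait}} = {Done}
|Sat(AX start)| = |{Done}| = 1.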